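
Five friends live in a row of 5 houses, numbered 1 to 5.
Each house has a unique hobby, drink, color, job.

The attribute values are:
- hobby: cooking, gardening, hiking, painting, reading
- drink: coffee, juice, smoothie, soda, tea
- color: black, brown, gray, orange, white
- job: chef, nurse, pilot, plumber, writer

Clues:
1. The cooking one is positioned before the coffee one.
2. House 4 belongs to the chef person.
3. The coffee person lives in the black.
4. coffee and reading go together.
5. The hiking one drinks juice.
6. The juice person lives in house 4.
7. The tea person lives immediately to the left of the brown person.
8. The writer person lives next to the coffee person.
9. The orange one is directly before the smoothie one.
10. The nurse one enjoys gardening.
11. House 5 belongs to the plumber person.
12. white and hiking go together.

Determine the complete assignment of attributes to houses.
Solution:

House | Hobby | Drink | Color | Job
-----------------------------------
  1   | gardening | tea | orange | nurse
  2   | cooking | smoothie | brown | writer
  3   | reading | coffee | black | pilot
  4   | hiking | juice | white | chef
  5   | painting | soda | gray | plumber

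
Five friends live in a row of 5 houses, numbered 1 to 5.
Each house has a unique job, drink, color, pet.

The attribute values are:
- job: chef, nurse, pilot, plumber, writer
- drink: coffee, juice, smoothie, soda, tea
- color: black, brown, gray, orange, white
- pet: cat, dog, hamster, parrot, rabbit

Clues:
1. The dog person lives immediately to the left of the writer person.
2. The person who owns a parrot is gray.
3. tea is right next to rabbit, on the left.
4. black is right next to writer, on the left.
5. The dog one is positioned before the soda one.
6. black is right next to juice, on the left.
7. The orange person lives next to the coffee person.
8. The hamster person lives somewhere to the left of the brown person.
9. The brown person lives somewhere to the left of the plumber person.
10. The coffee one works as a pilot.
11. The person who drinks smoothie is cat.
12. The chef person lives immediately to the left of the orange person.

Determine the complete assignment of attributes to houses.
Solution:

House | Job | Drink | Color | Pet
---------------------------------
  1   | chef | tea | black | dog
  2   | writer | juice | orange | rabbit
  3   | pilot | coffee | white | hamster
  4   | nurse | smoothie | brown | cat
  5   | plumber | soda | gray | parrot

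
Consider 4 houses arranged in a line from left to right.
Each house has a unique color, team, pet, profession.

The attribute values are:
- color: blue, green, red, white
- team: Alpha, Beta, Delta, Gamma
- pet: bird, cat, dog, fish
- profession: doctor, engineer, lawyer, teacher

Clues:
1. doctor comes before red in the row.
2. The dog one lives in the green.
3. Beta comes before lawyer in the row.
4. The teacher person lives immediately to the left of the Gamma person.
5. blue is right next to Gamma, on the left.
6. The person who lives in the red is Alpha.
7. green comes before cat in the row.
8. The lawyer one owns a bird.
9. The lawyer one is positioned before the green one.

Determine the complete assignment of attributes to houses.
Solution:

House | Color | Team | Pet | Profession
---------------------------------------
  1   | blue | Beta | fish | teacher
  2   | white | Gamma | bird | lawyer
  3   | green | Delta | dog | doctor
  4   | red | Alpha | cat | engineer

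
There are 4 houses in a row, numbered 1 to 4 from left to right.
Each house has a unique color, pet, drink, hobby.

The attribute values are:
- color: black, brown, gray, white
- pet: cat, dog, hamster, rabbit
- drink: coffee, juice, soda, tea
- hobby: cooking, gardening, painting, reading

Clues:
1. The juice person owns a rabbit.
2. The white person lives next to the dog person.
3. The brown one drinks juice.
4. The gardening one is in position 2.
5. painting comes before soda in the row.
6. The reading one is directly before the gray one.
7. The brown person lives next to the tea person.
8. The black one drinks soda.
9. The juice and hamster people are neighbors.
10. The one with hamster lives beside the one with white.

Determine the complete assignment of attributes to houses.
Solution:

House | Color | Pet | Drink | Hobby
-----------------------------------
  1   | brown | rabbit | juice | reading
  2   | gray | hamster | tea | gardening
  3   | white | cat | coffee | painting
  4   | black | dog | soda | cooking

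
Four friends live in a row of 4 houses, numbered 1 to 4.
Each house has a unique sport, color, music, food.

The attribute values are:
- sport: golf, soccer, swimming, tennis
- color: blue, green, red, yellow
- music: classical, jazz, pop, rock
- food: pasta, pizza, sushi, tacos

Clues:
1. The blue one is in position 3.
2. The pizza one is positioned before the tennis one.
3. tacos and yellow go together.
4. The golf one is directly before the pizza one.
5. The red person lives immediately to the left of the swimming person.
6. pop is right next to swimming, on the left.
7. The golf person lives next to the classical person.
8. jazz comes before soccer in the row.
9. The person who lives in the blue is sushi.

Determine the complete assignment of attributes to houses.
Solution:

House | Sport | Color | Music | Food
------------------------------------
  1   | golf | red | pop | pasta
  2   | swimming | green | classical | pizza
  3   | tennis | blue | jazz | sushi
  4   | soccer | yellow | rock | tacos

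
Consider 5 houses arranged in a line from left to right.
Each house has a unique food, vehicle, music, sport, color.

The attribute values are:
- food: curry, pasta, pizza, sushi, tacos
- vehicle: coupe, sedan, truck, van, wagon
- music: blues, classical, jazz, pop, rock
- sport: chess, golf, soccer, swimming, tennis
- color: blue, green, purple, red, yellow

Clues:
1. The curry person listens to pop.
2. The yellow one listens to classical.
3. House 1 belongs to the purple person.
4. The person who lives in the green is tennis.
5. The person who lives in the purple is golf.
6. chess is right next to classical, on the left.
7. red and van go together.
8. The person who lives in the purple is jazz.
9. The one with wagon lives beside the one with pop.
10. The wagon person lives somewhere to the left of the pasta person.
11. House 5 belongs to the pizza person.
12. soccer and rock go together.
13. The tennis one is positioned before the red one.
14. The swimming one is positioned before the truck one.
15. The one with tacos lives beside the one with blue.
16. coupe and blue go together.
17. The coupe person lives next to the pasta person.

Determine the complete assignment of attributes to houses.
Solution:

House | Food | Vehicle | Music | Sport | Color
----------------------------------------------
  1   | tacos | wagon | jazz | golf | purple
  2   | curry | coupe | pop | chess | blue
  3   | pasta | sedan | classical | swimming | yellow
  4   | sushi | truck | blues | tennis | green
  5   | pizza | van | rock | soccer | red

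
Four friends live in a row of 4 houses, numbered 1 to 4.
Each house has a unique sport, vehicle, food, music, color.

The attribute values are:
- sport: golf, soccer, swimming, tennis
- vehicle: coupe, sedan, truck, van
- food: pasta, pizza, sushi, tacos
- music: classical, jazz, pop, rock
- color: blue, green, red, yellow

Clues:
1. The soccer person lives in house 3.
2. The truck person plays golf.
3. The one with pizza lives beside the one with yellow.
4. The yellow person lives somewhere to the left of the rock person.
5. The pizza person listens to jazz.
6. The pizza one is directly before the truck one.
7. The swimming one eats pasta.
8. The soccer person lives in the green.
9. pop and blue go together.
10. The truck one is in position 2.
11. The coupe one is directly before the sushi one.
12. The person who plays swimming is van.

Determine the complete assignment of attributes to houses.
Solution:

House | Sport | Vehicle | Food | Music | Color
----------------------------------------------
  1   | tennis | coupe | pizza | jazz | red
  2   | golf | truck | sushi | classical | yellow
  3   | soccer | sedan | tacos | rock | green
  4   | swimming | van | pasta | pop | blue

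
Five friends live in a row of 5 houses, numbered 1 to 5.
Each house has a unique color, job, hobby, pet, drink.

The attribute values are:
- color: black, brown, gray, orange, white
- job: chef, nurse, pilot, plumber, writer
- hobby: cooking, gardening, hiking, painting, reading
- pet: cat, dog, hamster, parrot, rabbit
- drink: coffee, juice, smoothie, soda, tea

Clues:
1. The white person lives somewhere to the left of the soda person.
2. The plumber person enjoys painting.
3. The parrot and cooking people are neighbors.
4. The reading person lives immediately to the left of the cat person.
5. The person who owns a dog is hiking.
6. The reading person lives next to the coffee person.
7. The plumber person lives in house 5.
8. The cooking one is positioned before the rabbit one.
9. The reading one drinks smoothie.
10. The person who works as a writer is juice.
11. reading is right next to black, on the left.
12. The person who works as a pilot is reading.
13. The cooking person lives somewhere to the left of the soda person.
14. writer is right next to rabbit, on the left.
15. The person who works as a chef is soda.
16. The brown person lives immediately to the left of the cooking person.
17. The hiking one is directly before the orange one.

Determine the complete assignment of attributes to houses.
Solution:

House | Color | Job | Hobby | Pet | Drink
-----------------------------------------
  1   | brown | pilot | reading | parrot | smoothie
  2   | black | nurse | cooking | cat | coffee
  3   | white | writer | hiking | dog | juice
  4   | orange | chef | gardening | rabbit | soda
  5   | gray | plumber | painting | hamster | tea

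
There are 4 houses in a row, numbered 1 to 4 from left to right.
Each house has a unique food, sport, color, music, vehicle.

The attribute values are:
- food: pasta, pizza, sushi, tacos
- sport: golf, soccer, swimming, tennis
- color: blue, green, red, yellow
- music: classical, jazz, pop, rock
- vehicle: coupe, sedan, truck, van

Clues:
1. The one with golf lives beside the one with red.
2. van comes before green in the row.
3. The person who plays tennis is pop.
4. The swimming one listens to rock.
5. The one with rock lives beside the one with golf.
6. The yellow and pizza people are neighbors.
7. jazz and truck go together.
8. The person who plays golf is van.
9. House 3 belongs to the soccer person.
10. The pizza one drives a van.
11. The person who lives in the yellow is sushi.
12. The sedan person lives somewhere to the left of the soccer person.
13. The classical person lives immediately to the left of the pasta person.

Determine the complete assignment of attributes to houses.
Solution:

House | Food | Sport | Color | Music | Vehicle
----------------------------------------------
  1   | sushi | swimming | yellow | rock | sedan
  2   | pizza | golf | blue | classical | van
  3   | pasta | soccer | red | jazz | truck
  4   | tacos | tennis | green | pop | coupe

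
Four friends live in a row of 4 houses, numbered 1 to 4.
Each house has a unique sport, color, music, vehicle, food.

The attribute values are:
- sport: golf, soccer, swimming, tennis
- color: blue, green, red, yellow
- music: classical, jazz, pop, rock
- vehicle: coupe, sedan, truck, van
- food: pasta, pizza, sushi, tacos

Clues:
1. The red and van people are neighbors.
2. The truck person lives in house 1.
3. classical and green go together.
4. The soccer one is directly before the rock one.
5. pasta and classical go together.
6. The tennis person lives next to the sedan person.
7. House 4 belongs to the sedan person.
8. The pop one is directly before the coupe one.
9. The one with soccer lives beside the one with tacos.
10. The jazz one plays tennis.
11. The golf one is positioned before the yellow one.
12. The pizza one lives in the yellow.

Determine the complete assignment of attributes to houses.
Solution:

House | Sport | Color | Music | Vehicle | Food
----------------------------------------------
  1   | soccer | blue | pop | truck | sushi
  2   | golf | red | rock | coupe | tacos
  3   | tennis | yellow | jazz | van | pizza
  4   | swimming | green | classical | sedan | pasta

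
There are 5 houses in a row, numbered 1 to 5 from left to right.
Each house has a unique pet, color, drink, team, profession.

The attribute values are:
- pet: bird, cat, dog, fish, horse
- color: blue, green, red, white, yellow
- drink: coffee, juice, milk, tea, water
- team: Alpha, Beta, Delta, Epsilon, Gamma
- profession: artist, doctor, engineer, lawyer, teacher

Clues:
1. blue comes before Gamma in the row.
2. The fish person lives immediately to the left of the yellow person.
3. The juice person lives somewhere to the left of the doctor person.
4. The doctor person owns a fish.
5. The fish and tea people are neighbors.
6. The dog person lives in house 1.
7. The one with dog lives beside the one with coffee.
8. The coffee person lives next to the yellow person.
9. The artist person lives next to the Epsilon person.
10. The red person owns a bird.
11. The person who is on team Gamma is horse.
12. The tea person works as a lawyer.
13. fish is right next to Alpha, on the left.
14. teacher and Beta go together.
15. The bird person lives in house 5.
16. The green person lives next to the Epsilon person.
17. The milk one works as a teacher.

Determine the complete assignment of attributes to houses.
Solution:

House | Pet | Color | Drink | Team | Profession
-----------------------------------------------
  1   | dog | green | juice | Delta | artist
  2   | fish | blue | coffee | Epsilon | doctor
  3   | cat | yellow | tea | Alpha | lawyer
  4   | horse | white | water | Gamma | engineer
  5   | bird | red | milk | Beta | teacher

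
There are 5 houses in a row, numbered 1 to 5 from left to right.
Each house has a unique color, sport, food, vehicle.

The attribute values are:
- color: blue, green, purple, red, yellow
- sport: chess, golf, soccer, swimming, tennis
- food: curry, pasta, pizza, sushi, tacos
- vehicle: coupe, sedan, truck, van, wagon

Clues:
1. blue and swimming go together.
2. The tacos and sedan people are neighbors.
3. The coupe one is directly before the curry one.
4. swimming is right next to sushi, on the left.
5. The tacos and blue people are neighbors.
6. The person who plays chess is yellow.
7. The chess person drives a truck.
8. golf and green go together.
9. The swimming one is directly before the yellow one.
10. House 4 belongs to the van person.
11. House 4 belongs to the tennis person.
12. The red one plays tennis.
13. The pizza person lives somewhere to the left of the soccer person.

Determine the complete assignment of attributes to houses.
Solution:

House | Color | Sport | Food | Vehicle
--------------------------------------
  1   | green | golf | tacos | coupe
  2   | blue | swimming | curry | sedan
  3   | yellow | chess | sushi | truck
  4   | red | tennis | pizza | van
  5   | purple | soccer | pasta | wagon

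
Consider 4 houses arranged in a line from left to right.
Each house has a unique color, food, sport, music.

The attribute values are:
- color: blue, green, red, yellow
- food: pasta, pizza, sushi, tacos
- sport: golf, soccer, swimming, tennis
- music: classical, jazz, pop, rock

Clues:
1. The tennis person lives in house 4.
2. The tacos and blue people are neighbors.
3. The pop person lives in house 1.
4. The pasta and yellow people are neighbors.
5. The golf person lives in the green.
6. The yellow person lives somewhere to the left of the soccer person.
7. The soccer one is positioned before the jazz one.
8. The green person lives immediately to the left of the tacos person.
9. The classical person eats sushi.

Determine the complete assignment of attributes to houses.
Solution:

House | Color | Food | Sport | Music
------------------------------------
  1   | green | pasta | golf | pop
  2   | yellow | tacos | swimming | rock
  3   | blue | sushi | soccer | classical
  4   | red | pizza | tennis | jazz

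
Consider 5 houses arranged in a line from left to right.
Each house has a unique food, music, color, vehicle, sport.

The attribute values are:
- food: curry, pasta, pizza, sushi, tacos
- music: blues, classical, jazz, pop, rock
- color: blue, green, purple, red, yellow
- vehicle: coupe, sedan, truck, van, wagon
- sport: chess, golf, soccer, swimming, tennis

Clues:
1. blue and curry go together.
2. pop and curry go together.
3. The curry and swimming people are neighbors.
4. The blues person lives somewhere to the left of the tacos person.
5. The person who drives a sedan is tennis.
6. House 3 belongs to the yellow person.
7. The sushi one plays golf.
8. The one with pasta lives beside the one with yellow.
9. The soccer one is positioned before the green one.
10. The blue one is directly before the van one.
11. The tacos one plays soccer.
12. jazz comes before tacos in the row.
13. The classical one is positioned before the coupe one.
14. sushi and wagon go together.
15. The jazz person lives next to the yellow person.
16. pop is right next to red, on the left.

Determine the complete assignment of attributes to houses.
Solution:

House | Food | Music | Color | Vehicle | Sport
----------------------------------------------
  1   | curry | pop | blue | sedan | tennis
  2   | pasta | jazz | red | van | swimming
  3   | sushi | blues | yellow | wagon | golf
  4   | tacos | classical | purple | truck | soccer
  5   | pizza | rock | green | coupe | chess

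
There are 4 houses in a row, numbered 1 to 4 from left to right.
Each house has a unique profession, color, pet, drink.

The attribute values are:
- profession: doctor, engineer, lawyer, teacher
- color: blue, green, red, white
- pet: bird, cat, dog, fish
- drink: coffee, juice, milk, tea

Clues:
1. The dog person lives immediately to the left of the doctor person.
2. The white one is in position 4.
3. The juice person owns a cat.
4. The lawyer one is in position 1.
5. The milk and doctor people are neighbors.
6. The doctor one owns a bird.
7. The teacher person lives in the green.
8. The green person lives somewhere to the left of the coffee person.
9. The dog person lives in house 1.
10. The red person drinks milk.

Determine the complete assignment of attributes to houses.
Solution:

House | Profession | Color | Pet | Drink
----------------------------------------
  1   | lawyer | red | dog | milk
  2   | doctor | blue | bird | tea
  3   | teacher | green | cat | juice
  4   | engineer | white | fish | coffee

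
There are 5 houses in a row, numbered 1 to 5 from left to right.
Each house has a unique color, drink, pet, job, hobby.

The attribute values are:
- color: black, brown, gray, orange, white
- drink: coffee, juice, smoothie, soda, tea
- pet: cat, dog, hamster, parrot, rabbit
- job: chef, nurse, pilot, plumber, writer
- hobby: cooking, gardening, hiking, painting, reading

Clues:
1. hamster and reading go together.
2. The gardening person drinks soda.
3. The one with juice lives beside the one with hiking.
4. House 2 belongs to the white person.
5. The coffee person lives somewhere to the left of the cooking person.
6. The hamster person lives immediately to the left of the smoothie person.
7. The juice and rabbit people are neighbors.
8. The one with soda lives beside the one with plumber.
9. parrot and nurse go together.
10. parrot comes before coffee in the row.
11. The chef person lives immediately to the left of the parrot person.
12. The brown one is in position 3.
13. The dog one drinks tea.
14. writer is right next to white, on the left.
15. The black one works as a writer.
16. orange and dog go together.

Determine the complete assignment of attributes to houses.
Solution:

House | Color | Drink | Pet | Job | Hobby
-----------------------------------------
  1   | black | juice | hamster | writer | reading
  2   | white | smoothie | rabbit | chef | hiking
  3   | brown | soda | parrot | nurse | gardening
  4   | gray | coffee | cat | plumber | painting
  5   | orange | tea | dog | pilot | cooking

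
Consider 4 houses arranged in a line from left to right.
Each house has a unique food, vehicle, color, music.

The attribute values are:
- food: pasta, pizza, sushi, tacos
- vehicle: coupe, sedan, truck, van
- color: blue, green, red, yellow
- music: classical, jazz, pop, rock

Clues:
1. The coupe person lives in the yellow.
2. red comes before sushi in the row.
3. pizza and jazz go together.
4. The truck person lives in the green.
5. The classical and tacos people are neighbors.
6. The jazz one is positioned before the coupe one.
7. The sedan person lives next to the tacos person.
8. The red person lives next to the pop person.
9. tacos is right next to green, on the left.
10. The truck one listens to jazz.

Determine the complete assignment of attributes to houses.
Solution:

House | Food | Vehicle | Color | Music
--------------------------------------
  1   | pasta | sedan | red | classical
  2   | tacos | van | blue | pop
  3   | pizza | truck | green | jazz
  4   | sushi | coupe | yellow | rock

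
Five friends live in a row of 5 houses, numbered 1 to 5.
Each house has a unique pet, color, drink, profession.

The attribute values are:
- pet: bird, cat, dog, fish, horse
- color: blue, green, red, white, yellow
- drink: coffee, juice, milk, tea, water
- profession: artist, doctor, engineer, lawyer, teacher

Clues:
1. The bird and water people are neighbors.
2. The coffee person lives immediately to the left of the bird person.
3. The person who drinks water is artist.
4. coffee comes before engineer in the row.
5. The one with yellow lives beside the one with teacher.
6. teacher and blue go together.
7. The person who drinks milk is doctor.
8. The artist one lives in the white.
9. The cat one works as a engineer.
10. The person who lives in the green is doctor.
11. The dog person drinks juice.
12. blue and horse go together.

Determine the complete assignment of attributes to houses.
Solution:

House | Pet | Color | Drink | Profession
----------------------------------------
  1   | dog | yellow | juice | lawyer
  2   | horse | blue | coffee | teacher
  3   | bird | green | milk | doctor
  4   | fish | white | water | artist
  5   | cat | red | tea | engineer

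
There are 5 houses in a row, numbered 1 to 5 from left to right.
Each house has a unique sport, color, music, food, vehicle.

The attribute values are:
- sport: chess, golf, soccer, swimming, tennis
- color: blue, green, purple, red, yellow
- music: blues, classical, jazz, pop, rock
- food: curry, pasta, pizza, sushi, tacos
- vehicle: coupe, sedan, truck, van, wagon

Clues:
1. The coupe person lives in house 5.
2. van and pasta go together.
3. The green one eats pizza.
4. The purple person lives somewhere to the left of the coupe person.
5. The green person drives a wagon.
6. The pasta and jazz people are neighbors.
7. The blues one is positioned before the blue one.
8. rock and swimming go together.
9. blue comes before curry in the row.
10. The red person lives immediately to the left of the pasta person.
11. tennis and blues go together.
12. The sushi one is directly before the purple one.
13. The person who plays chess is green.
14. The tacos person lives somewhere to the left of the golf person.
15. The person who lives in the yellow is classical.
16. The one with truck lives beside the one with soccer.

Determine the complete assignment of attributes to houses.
Solution:

House | Sport | Color | Music | Food | Vehicle
----------------------------------------------
  1   | tennis | red | blues | sushi | truck
  2   | soccer | purple | pop | pasta | van
  3   | chess | green | jazz | pizza | wagon
  4   | swimming | blue | rock | tacos | sedan
  5   | golf | yellow | classical | curry | coupe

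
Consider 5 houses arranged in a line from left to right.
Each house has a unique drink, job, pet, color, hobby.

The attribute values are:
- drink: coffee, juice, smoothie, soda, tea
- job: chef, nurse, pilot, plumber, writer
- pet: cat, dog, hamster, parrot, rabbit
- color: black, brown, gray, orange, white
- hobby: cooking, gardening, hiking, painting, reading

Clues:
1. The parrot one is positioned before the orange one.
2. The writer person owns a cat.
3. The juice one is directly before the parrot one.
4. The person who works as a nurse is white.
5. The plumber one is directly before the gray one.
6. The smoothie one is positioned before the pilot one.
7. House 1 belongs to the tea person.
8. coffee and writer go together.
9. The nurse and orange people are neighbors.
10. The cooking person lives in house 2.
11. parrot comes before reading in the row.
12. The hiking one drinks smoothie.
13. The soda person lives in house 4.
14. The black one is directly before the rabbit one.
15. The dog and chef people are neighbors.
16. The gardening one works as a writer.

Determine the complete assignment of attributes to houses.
Solution:

House | Drink | Job | Pet | Color | Hobby
-----------------------------------------
  1   | tea | plumber | dog | black | painting
  2   | juice | chef | rabbit | gray | cooking
  3   | smoothie | nurse | parrot | white | hiking
  4   | soda | pilot | hamster | orange | reading
  5   | coffee | writer | cat | brown | gardening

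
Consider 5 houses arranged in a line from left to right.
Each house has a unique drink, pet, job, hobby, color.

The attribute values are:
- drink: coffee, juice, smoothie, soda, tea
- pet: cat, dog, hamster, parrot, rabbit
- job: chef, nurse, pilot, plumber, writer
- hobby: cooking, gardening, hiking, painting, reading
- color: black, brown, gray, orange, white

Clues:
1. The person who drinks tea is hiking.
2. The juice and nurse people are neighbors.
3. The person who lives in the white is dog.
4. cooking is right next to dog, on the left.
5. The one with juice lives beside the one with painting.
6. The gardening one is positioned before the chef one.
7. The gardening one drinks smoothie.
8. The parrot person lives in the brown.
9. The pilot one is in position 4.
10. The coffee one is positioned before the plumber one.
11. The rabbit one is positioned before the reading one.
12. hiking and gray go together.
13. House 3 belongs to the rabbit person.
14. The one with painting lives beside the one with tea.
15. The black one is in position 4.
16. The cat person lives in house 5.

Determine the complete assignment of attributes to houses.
Solution:

House | Drink | Pet | Job | Hobby | Color
-----------------------------------------
  1   | juice | parrot | writer | cooking | brown
  2   | coffee | dog | nurse | painting | white
  3   | tea | rabbit | plumber | hiking | gray
  4   | smoothie | hamster | pilot | gardening | black
  5   | soda | cat | chef | reading | orange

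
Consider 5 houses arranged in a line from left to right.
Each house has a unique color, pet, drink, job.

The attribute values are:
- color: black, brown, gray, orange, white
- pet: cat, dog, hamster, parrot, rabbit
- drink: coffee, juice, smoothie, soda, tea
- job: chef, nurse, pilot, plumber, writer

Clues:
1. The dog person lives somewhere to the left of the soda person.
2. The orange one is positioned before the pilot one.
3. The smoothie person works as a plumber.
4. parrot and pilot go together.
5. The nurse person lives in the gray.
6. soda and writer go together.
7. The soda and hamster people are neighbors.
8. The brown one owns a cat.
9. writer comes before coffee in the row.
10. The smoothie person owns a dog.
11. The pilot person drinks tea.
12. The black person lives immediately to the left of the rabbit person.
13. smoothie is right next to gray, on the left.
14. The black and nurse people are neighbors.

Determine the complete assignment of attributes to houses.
Solution:

House | Color | Pet | Drink | Job
---------------------------------
  1   | black | dog | smoothie | plumber
  2   | gray | rabbit | juice | nurse
  3   | brown | cat | soda | writer
  4   | orange | hamster | coffee | chef
  5   | white | parrot | tea | pilot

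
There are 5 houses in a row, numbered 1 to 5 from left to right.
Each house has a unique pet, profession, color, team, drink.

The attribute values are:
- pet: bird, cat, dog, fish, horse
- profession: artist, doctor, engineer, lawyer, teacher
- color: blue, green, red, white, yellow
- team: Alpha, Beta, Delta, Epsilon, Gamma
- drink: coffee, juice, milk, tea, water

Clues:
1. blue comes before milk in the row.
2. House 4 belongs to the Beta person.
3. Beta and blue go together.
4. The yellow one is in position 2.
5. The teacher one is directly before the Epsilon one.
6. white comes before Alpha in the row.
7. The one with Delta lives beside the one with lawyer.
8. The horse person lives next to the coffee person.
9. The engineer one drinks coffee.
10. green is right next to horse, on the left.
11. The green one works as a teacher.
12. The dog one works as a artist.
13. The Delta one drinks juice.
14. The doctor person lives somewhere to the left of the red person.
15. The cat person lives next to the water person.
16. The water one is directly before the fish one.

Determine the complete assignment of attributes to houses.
Solution:

House | Pet | Profession | Color | Team | Drink
-----------------------------------------------
  1   | cat | teacher | green | Delta | juice
  2   | horse | lawyer | yellow | Epsilon | water
  3   | fish | engineer | white | Gamma | coffee
  4   | bird | doctor | blue | Beta | tea
  5   | dog | artist | red | Alpha | milk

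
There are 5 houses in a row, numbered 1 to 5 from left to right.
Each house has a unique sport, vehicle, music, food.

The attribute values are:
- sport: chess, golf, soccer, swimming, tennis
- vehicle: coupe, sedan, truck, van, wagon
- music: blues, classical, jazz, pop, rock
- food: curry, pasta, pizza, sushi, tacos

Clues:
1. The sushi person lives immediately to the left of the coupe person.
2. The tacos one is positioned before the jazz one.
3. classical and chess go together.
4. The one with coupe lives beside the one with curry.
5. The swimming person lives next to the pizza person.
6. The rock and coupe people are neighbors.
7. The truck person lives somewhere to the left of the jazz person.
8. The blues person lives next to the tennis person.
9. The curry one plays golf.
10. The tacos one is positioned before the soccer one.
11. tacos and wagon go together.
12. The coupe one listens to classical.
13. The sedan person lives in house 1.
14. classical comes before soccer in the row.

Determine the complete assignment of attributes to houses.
Solution:

House | Sport | Vehicle | Music | Food
--------------------------------------
  1   | swimming | sedan | rock | sushi
  2   | chess | coupe | classical | pizza
  3   | golf | truck | blues | curry
  4   | tennis | wagon | pop | tacos
  5   | soccer | van | jazz | pasta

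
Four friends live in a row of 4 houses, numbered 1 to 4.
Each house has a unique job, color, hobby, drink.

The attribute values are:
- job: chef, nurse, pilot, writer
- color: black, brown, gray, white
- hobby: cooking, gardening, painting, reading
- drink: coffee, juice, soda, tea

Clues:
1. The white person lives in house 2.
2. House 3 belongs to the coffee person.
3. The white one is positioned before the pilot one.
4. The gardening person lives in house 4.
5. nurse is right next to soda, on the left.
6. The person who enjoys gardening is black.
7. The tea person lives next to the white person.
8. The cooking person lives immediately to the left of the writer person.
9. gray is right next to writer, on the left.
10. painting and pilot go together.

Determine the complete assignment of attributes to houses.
Solution:

House | Job | Color | Hobby | Drink
-----------------------------------
  1   | nurse | gray | cooking | tea
  2   | writer | white | reading | soda
  3   | pilot | brown | painting | coffee
  4   | chef | black | gardening | juice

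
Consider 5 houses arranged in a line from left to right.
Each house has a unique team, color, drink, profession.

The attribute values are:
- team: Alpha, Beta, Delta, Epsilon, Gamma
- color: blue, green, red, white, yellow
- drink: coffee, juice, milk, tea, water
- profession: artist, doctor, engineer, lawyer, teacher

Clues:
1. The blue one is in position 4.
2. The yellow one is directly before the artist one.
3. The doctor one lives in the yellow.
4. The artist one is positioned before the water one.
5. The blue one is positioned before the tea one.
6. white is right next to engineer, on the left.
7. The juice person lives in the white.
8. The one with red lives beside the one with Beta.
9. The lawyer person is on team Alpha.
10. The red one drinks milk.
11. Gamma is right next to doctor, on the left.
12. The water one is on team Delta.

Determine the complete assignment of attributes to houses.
Solution:

House | Team | Color | Drink | Profession
-----------------------------------------
  1   | Gamma | red | milk | teacher
  2   | Beta | yellow | coffee | doctor
  3   | Epsilon | white | juice | artist
  4   | Delta | blue | water | engineer
  5   | Alpha | green | tea | lawyer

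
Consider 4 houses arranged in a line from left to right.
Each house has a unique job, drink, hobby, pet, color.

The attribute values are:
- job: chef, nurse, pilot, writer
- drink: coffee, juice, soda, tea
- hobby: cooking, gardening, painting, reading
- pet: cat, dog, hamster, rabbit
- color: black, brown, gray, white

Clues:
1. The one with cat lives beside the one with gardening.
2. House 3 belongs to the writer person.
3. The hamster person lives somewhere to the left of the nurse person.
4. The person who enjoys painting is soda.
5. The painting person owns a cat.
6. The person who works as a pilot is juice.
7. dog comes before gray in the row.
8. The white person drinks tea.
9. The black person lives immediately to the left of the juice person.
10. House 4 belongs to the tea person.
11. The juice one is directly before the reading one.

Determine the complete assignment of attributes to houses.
Solution:

House | Job | Drink | Hobby | Pet | Color
-----------------------------------------
  1   | chef | soda | painting | cat | black
  2   | pilot | juice | gardening | dog | brown
  3   | writer | coffee | reading | hamster | gray
  4   | nurse | tea | cooking | rabbit | white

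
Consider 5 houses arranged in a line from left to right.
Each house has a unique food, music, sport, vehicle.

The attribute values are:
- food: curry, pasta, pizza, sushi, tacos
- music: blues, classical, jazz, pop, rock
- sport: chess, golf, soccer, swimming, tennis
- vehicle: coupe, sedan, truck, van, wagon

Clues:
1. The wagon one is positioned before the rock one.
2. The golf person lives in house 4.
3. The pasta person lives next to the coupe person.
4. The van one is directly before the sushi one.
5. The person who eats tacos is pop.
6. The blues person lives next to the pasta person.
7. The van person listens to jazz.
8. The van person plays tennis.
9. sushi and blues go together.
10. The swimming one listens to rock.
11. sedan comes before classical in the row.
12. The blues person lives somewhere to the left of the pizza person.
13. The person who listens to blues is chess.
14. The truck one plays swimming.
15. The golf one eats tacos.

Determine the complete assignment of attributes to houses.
Solution:

House | Food | Music | Sport | Vehicle
--------------------------------------
  1   | curry | jazz | tennis | van
  2   | sushi | blues | chess | sedan
  3   | pasta | classical | soccer | wagon
  4   | tacos | pop | golf | coupe
  5   | pizza | rock | swimming | truck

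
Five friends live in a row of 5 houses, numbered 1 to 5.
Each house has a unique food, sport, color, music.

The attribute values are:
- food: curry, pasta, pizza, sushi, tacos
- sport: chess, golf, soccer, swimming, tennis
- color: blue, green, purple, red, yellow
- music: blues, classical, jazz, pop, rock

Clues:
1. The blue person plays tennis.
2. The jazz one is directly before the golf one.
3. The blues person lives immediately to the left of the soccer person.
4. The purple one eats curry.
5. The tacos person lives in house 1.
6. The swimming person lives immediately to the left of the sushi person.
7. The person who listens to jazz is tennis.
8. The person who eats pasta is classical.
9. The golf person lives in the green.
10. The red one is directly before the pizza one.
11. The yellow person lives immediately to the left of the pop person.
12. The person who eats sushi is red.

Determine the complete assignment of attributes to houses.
Solution:

House | Food | Sport | Color | Music
------------------------------------
  1   | tacos | swimming | yellow | blues
  2   | sushi | soccer | red | pop
  3   | pizza | tennis | blue | jazz
  4   | pasta | golf | green | classical
  5   | curry | chess | purple | rock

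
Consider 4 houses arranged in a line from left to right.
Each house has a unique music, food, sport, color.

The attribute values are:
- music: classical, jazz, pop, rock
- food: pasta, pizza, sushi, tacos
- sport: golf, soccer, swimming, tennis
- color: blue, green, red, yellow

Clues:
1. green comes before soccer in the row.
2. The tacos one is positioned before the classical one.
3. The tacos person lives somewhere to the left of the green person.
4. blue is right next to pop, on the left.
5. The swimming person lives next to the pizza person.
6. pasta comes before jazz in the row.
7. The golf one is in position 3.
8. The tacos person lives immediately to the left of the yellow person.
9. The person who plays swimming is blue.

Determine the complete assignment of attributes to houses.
Solution:

House | Music | Food | Sport | Color
------------------------------------
  1   | rock | tacos | swimming | blue
  2   | pop | pizza | tennis | yellow
  3   | classical | pasta | golf | green
  4   | jazz | sushi | soccer | red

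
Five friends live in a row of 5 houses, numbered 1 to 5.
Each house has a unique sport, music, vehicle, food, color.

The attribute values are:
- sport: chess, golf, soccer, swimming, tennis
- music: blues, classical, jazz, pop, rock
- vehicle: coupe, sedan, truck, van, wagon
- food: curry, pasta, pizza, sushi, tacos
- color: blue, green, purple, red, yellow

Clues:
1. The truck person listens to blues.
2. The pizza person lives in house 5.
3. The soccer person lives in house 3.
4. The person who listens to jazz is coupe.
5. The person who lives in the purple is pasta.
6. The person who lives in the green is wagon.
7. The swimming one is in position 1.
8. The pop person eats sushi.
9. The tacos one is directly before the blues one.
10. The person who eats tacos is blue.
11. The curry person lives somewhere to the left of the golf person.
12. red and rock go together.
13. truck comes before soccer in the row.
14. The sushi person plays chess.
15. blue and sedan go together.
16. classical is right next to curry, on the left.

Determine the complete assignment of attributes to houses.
Solution:

House | Sport | Music | Vehicle | Food | Color
----------------------------------------------
  1   | swimming | classical | sedan | tacos | blue
  2   | tennis | blues | truck | curry | yellow
  3   | soccer | jazz | coupe | pasta | purple
  4   | chess | pop | wagon | sushi | green
  5   | golf | rock | van | pizza | red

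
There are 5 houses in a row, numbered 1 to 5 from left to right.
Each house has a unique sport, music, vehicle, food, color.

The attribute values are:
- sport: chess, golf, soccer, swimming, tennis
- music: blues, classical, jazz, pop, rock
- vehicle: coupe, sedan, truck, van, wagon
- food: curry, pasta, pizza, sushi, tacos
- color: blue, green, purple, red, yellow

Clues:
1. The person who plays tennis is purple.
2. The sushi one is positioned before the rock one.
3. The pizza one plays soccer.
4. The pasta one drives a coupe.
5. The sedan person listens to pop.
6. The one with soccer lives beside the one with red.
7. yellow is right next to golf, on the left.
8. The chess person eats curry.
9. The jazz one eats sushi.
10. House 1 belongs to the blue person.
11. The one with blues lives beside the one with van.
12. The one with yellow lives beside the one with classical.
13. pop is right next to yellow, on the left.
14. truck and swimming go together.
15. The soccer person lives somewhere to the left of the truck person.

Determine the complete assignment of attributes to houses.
Solution:

House | Sport | Music | Vehicle | Food | Color
----------------------------------------------
  1   | chess | pop | sedan | curry | blue
  2   | soccer | blues | wagon | pizza | yellow
  3   | golf | classical | van | tacos | red
  4   | swimming | jazz | truck | sushi | green
  5   | tennis | rock | coupe | pasta | purple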